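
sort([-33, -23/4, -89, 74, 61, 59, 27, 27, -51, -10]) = [-89, -51, -33, -10, -23/4, 27, 27, 59, 61, 74]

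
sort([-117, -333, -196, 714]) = [-333, -196, -117, 714]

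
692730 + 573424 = 1266154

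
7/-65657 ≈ -0.000107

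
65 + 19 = 84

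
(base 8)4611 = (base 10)2441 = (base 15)acb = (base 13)115a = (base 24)45h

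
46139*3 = 138417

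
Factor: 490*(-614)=-1*2^2*5^1*7^2*307^1=-300860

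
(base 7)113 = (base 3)2012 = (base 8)73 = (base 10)59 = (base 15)3e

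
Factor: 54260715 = 3^1*5^1*307^1*11783^1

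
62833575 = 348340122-285506547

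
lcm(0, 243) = 0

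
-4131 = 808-4939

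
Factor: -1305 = -1 * 3^2 * 5^1 * 29^1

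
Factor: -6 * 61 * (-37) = 2^1 * 3^1 * 37^1 * 61^1 = 13542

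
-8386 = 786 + -9172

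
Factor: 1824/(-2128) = -1 * 2^1 * 3^1 * 7^(-1) = -6/7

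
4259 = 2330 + 1929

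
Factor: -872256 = -1*2^6*3^1*7^1*11^1*59^1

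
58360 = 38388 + 19972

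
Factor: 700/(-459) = -1*2^2*3^(-3)*5^2*7^1*17^(-1)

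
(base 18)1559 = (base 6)54543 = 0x1d7f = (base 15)2386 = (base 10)7551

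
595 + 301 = 896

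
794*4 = 3176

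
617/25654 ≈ 0.0241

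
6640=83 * 80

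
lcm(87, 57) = 1653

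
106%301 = 106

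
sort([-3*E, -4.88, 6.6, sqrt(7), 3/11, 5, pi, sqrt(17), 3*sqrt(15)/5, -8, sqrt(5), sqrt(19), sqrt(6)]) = [-3*E, -8, -4.88, 3/11, sqrt(5), 3*sqrt(15)/5, sqrt(6), sqrt(7), pi, sqrt(17), sqrt(19), 5, 6.6]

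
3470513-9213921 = -5743408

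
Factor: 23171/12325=5^(-2)*47^1=47/25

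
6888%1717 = 20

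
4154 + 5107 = 9261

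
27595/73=378 + 1/73 ≈ 378.01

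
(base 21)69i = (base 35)2bi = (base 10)2853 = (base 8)5445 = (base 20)72d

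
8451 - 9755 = -1304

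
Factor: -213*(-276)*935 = 2^2*3^2*5^1*11^1*17^1*23^1*71^1 = 54966780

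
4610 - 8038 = -3428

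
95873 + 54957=150830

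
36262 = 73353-37091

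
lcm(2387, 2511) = 193347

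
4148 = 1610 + 2538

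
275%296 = 275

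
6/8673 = 2/2891 ≈ 0.000692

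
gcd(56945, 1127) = 7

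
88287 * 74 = 6533238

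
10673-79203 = -68530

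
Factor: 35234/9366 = 3^(-1) * 7^(-1) * 79^1 = 79/21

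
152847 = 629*243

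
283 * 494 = 139802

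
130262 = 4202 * 31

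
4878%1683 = 1512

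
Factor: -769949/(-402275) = 5^(-2)*151^1*5099^1*16091^(-1)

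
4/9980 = 1/2495 ≈ 0.000401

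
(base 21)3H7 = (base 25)2HC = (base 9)2274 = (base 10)1687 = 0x697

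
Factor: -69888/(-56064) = 7^1*13^1*73^(-1) = 91/73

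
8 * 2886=23088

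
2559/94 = 27 + 21/94 ≈ 27.22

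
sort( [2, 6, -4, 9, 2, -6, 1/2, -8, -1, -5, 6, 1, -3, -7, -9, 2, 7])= [-9, -8, -7, -6, -5, -4, -3, -1, 1/2, 1, 2, 2, 2, 6, 6, 7, 9]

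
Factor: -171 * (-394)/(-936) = -1 * 2^(-2) * 13^(-1) * 19^1 * 197^1 = -3743/52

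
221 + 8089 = 8310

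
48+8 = 56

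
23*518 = 11914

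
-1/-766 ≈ 0.00131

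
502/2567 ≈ 0.196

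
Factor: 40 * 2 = 2^4 * 5^1 = 80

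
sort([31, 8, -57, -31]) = [-57, -31, 8, 31]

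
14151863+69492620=83644483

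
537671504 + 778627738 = 1316299242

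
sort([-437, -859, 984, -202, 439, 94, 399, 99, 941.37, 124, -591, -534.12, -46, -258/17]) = [-859, -591, -534.12, -437, -202, -46, -258/17, 94, 99, 124, 399, 439, 941.37, 984]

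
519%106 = 95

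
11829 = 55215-43386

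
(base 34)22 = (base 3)2121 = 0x46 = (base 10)70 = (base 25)2k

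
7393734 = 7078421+315313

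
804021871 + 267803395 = 1071825266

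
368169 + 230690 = 598859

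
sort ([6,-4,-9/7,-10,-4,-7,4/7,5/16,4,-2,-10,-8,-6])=[-10,-10,-8,-7,-6,-4,-4,-2,-9/7,5/16,4/7,4,6]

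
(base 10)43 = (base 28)1f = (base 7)61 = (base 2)101011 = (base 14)31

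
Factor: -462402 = -1*2^1*3^3*8563^1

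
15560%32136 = 15560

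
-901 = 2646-3547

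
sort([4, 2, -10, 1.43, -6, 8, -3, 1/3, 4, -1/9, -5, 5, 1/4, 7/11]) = [-10, -6, -5, -3, -1/9, 1/4, 1/3, 7/11, 1.43, 2, 4, 4, 5, 8]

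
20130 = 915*22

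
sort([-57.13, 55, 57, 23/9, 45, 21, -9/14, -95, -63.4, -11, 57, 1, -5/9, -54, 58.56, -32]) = [-95, -63.4, -57.13, -54, -32, -11, -9/14, -5/9, 1, 23/9, 21, 45, 55, 57, 57, 58.56]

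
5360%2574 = 212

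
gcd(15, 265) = 5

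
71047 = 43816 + 27231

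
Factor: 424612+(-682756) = -1*2^5*3^1*2689^1 = -258144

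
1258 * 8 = 10064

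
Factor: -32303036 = -1 * 2^2 * 1229^1 * 6571^1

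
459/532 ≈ 0.863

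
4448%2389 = 2059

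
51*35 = 1785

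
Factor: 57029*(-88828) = -1*2^2*7^1*53^1*419^1*8147^1 = -5065772012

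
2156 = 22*98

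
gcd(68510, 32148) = 2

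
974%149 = 80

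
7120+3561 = 10681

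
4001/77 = 51 + 74/77 ≈ 51.96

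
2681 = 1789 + 892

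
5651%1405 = 31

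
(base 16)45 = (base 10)69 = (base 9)76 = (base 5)234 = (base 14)4d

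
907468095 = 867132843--40335252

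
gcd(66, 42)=6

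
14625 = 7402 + 7223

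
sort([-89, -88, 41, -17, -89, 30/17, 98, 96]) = [-89, -89, -88, -17, 30/17, 41, 96, 98]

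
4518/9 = 502 = 502.00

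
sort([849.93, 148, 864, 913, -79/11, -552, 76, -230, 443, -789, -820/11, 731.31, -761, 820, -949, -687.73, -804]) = [-949, -804, -789, -761, -687.73, -552, -230, -820/11, -79/11, 76, 148, 443, 731.31, 820, 849.93, 864, 913]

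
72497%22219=5840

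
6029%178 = 155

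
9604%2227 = 696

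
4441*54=239814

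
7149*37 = 264513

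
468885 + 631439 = 1100324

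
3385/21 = 161 + 4/21 ≈ 161.19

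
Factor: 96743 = 89^1 * 1087^1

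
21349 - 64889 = -43540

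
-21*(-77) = 1617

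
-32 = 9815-9847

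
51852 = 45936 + 5916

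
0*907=0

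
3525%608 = 485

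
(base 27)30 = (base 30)2l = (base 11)74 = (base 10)81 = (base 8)121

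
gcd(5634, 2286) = 18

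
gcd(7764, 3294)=6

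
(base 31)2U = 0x5C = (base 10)92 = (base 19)4G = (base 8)134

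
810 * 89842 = 72772020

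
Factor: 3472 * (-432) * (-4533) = 2^8 * 3^4 * 7^1 * 31^1 * 1511^1 = 6799064832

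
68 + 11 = 79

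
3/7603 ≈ 0.000395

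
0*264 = 0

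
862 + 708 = 1570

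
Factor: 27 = 3^3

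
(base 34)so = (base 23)1ja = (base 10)976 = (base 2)1111010000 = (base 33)tj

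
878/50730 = 439/25365 ≈ 0.0173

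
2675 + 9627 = 12302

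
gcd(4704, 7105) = 49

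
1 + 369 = 370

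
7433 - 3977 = 3456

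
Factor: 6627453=3^1*7^1*315593^1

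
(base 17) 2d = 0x2f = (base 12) 3b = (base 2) 101111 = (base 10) 47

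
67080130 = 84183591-17103461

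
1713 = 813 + 900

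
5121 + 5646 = 10767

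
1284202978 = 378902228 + 905300750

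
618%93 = 60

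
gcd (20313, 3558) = 3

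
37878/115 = 329 + 43/115 ≈ 329.37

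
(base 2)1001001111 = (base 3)210220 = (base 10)591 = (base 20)19b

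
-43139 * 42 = -1811838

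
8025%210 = 45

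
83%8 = 3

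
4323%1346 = 285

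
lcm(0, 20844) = 0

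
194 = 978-784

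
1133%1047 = 86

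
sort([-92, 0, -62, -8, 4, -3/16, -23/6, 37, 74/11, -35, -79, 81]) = [-92, -79, -62, -35, -8, -23/6, -3/16, 0, 4, 74/11, 37, 81]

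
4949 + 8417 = 13366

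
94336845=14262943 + 80073902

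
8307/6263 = 1 + 2044/6263 ≈ 1.33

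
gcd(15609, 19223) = 1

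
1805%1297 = 508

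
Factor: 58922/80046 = 3^(-2) * 17^1 * 1733^1 * 4447^(-1) = 29461/40023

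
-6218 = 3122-9340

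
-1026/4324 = -513/2162 ≈ -0.237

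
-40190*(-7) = 281330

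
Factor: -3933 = -1*3^2*19^1*23^1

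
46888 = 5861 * 8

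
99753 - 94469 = 5284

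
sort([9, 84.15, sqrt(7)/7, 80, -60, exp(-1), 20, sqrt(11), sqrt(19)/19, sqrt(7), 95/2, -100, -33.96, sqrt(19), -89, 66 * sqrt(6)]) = [-100, -89, -60, -33.96, sqrt(19)/19, exp(-1), sqrt(7)/7, sqrt(7), sqrt(11), sqrt(19), 9, 20, 95/2, 80, 84.15, 66 * sqrt(6)]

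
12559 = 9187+3372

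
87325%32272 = 22781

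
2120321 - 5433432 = -3313111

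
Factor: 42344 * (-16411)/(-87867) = 2^3 * 3^(-2) * 13^(-1) * 67^1 * 79^1 * 751^(-1) * 16411^1 = 694907384/87867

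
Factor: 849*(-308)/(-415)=2^2*3^1*5^(-1)*7^1*11^1*83^(-1)*283^1=261492/415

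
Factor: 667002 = 2^1*3^1*7^1*15881^1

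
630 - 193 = 437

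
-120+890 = 770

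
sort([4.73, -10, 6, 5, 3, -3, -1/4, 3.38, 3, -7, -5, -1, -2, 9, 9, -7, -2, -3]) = [-10, -7, -7, -5, -3, -3, -2, -2, -1, -1/4, 3, 3, 3.38, 4.73, 5, 6, 9, 9]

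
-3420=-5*684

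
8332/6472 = 2083/1618 ≈ 1.29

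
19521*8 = 156168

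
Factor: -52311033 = -1*3^2*97^1*59921^1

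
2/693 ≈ 0.00289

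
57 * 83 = 4731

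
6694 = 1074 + 5620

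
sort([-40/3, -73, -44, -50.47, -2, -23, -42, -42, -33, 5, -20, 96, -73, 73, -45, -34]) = [-73, -73, -50.47, -45, -44, -42, -42, -34, -33, -23, -20, -40/3, -2, 5, 73, 96]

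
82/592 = 41/296 ≈ 0.139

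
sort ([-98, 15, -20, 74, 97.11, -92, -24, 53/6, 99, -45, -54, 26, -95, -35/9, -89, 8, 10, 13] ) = [-98, -95, -92, -89, -54, -45, -24, -20, -35/9, 8, 53/6, 10, 13, 15, 26, 74, 97.11, 99] 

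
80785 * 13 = 1050205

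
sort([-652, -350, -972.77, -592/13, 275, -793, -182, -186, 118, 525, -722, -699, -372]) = [-972.77, -793, -722, -699, -652, -372, -350, -186, -182, -592/13, 118, 275, 525]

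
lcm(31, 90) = 2790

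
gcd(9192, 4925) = 1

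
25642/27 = 949+19/27 ≈ 949.70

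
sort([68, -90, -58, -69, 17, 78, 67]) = [-90, -69, -58, 17, 67, 68, 78]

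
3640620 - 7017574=-3376954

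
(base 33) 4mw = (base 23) 9f8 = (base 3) 21000102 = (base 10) 5114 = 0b1001111111010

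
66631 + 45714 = 112345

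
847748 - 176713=671035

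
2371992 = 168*14119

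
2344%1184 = 1160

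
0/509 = 0 = 0.00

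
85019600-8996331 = 76023269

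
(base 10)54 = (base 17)33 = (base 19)2g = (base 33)1l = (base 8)66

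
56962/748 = 76 + 57/374 ≈ 76.15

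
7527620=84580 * 89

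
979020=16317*60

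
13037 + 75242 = 88279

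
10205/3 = 3401 + 2/3 ≈ 3401.67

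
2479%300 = 79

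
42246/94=21123/47 ≈ 449.43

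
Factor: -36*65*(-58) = 2^3*3^2*5^1*13^1*29^1 = 135720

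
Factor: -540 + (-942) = -1 * 2^1 * 3^1 * 13^1 * 19^1 = -1482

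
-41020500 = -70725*580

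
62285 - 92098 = -29813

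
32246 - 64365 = -32119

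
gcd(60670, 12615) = 5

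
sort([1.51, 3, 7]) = [1.51, 3, 7]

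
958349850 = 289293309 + 669056541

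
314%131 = 52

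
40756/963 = 42 + 310/963 ≈ 42.32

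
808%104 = 80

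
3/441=1/147 ≈ 0.00680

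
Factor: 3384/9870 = 2^2*3^1*5^(-1)*7^(-1) = 12/35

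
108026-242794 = -134768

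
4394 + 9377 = 13771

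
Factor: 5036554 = 2^1*487^1*5171^1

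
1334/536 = 667/268 ≈ 2.49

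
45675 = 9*5075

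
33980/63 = 539 + 23/63 ≈ 539.37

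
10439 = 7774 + 2665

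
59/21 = 2 + 17/21 ≈ 2.81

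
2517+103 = 2620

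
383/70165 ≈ 0.00546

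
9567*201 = 1922967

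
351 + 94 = 445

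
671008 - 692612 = -21604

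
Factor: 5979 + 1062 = 3^1*2347^1 = 7041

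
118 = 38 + 80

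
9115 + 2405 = 11520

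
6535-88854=-82319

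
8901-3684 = 5217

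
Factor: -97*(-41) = 41^1*97^1 = 3977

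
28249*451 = 12740299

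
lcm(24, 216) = 216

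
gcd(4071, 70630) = 1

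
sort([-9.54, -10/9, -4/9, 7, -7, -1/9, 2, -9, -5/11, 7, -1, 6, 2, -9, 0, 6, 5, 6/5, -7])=[-9.54, -9, -9, -7, -7, -10/9, -1, -5/11, -4/9, -1/9, 0, 6/5, 2, 2, 5, 6, 6, 7, 7]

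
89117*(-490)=-43667330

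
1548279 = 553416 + 994863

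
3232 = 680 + 2552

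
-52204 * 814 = -42494056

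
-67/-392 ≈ 0.171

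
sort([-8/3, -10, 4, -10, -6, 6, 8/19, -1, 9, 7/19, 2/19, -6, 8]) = [-10, -10, -6, -6, -8/3, -1, 2/19, 7/19, 8/19, 4, 6, 8, 9]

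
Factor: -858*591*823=-1*2^1*3^2*11^1*13^1*197^1*823^1=-417325194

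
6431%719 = 679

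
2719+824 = 3543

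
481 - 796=-315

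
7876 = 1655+6221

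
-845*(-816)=689520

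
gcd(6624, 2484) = 828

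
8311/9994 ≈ 0.832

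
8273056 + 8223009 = 16496065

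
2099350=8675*242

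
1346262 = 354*3803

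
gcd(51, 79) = 1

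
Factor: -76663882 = -1 * 2^1 * 38331941^1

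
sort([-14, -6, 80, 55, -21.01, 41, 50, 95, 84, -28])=[-28, -21.01, -14, -6, 41, 50, 55, 80, 84, 95]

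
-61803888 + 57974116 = -3829772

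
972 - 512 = 460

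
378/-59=-6-24/59 ≈ -6.41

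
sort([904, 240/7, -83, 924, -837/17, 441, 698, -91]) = [-91, -83, -837/17, 240/7, 441, 698, 904, 924]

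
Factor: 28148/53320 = 2^ (-1)*5^ (-1)*43^ (-1)*227^1 = 227/430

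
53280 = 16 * 3330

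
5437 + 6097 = 11534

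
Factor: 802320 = 2^4*3^1*5^1*3343^1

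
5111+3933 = 9044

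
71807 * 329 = 23624503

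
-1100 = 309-1409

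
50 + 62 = 112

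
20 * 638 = 12760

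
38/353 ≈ 0.108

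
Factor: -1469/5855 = -1*5^(-1)*13^1*113^1*1171^(-1)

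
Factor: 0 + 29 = 29^1 = 29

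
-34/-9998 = 17/4999 ≈ 0.00340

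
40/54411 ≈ 0.000735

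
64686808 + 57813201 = 122500009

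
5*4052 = 20260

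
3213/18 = 178 + 1/2 = 178.50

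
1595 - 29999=-28404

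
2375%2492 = 2375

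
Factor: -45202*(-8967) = 2^1*3^1*7^2*61^1*97^1*233^1 = 405326334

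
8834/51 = 173 + 11/51 ≈ 173.22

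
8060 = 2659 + 5401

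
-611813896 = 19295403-631109299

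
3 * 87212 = 261636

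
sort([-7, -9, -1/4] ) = [-9, -7, -1/4] 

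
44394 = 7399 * 6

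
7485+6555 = 14040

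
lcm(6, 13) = 78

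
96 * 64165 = 6159840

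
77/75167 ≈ 0.00102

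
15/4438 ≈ 0.00338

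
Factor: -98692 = -1*2^2*11^1*2243^1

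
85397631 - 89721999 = -4324368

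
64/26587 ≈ 0.00241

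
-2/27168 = -1/13584≈-0.0000736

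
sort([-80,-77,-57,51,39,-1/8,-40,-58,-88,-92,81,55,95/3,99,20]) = [-92,-88,-80,-77,-58,-57,-40,-1/8,20,95/3,39,51,55,81,99]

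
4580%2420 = 2160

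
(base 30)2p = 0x55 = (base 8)125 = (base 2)1010101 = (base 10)85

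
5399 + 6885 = 12284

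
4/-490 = -2/245 ≈ -0.00816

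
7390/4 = 3695/2 = 1847.50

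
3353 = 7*479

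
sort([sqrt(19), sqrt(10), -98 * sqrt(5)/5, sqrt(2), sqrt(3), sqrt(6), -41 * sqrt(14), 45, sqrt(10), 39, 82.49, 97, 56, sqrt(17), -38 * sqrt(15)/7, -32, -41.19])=[-41 * sqrt(14), -98 * sqrt(5)/5, -41.19, -32, -38 * sqrt(15)/7, sqrt(2), sqrt(3), sqrt(6), sqrt(10), sqrt(10), sqrt(17), sqrt(19), 39, 45, 56, 82.49, 97]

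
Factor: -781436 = -1*2^2*195359^1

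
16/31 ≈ 0.516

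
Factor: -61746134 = -1*2^1*30873067^1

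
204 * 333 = 67932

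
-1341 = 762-2103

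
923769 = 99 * 9331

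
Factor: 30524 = 2^2*13^1*587^1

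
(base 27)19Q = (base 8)1746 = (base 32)V6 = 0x3E6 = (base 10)998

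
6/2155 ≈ 0.00278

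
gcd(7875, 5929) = 7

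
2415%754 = 153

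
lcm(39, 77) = 3003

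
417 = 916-499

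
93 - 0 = 93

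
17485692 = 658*26574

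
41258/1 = 41258 = 41258.00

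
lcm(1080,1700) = 91800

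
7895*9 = 71055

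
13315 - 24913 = -11598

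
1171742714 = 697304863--474437851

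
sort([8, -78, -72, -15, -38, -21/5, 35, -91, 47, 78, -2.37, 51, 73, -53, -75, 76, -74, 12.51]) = [-91, -78, -75, -74, -72, -53, -38, -15, -21/5, -2.37, 8, 12.51, 35, 47, 51, 73, 76, 78]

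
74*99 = 7326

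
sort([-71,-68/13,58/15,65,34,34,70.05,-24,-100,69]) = [-100,-71,-24,-68/13,58/15,34,34,65,69,70.05]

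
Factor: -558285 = -1*3^1*5^1*7^1*13^1*409^1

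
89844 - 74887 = 14957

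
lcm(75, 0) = 0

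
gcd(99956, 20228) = 4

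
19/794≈0.0239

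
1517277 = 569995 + 947282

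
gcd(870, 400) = 10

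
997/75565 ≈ 0.0132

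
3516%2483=1033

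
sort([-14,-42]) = [-42,-14]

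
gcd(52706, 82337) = 1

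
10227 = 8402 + 1825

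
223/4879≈0.0457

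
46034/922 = 23017/461 ≈ 49.93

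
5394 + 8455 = 13849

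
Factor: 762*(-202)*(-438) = 2^3*3^2*73^1*101^1*127^1 = 67418712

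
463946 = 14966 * 31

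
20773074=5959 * 3486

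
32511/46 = 706 + 35/46 ≈ 706.76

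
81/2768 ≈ 0.0293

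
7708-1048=6660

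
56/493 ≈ 0.114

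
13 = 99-86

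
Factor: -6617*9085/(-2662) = 2^(-1)*5^1*11^(-3)*13^1*23^1*79^1*509^1 = 60115445/2662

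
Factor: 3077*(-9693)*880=-1*2^4*3^3*5^1*11^1*17^1*181^1*359^1=-26246317680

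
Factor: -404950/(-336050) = 7^1*11^(-1)*47^(-1)*89^1 = 623/517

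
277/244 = 1 + 33/244 ≈ 1.14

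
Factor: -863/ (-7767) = 3^ (-2) = 1/9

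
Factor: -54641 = -1*101^1*541^1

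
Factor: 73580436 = 2^2*3^2*673^1*3037^1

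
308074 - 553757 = -245683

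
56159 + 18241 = 74400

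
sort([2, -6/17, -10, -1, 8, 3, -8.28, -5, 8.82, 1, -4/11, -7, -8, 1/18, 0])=[-10, -8.28, -8, -7, -5, -1, -4/11, -6/17, 0, 1/18, 1, 2, 3, 8, 8.82]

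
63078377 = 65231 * 967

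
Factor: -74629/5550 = -1*2^ (-1)*3^ (-1)*5^ (-2)*2017^1 = -2017/150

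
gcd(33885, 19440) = 135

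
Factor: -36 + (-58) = -1*2^1*47^1 = -94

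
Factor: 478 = 2^1 * 239^1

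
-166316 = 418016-584332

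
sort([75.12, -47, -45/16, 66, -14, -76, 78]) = [-76, -47, -14, -45/16, 66, 75.12, 78]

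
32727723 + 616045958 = 648773681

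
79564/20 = 3978 + 1/5 = 3978.20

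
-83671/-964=86 + 767/964 ≈ 86.80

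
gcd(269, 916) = 1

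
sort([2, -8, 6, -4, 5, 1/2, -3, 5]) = [-8, -4, -3, 1/2, 2, 5, 5, 6]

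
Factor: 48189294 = 2^1 * 3^2 * 2677183^1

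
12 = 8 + 4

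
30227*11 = 332497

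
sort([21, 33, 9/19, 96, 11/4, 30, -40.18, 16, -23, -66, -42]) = [-66, -42, -40.18, -23, 9/19, 11/4, 16, 21, 30, 33, 96]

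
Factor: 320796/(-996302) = -1*2^1*3^2*7^1*17^(-1)*19^1*67^1*29303^(-1) = -160398/498151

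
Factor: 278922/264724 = 2^(-1)*3^1*7^1*17^(-2)*29^1 = 609/578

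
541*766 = 414406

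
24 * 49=1176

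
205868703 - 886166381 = -680297678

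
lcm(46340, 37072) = 185360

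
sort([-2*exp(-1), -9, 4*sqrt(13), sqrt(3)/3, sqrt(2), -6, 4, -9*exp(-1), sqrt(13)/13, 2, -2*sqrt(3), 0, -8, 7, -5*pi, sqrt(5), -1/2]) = [-5*pi, -9, -8, -6, -2*sqrt(3), -9*exp(-1), -2*exp(-1), -1/2, 0, sqrt(13)/13, sqrt(3)/3, sqrt(2), 2, sqrt(5), 4, 7, 4*sqrt(13)]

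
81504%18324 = 8208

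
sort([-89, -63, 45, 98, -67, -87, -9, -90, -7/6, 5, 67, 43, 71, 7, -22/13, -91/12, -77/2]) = [-90, -89, -87, -67, -63, -77/2, -9, -91/12, -22/13, -7/6, 5, 7, 43, 45, 67, 71, 98]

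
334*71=23714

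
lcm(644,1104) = 7728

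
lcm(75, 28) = 2100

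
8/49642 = 4/24821 ≈ 0.000161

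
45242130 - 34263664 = 10978466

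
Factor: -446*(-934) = 2^2*223^1*467^1 = 416564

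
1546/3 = 515 + 1/3 ≈ 515.33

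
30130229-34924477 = -4794248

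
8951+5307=14258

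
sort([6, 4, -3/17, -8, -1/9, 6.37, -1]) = [-8, -1, -3/17, -1/9, 4, 6, 6.37]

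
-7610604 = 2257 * (-3372)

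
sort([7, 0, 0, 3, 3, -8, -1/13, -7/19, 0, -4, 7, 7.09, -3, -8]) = [-8, -8, -4, -3, -7/19, -1/13, 0, 0, 0, 3, 3, 7, 7, 7.09]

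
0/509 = 0 = 0.00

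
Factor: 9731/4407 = 3^(-1) * 13^(-1) * 37^1 * 113^(-1) * 263^1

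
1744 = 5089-3345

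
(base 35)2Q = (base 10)96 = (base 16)60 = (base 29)39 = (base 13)75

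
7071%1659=435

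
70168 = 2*35084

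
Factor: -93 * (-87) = 3^2 * 29^1 * 31^1 = 8091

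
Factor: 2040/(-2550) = -1 * 2^2 * 5^(-1) = -4/5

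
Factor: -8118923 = -1 * 503^1 * 16141^1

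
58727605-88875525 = -30147920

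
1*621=621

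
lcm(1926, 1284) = 3852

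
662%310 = 42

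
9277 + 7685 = 16962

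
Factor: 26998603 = 26998603^1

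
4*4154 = 16616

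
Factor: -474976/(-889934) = 2^4*14843^1*444967^(-1) = 237488/444967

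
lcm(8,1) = 8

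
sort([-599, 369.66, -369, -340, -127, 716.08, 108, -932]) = [-932, -599, -369, -340, -127, 108, 369.66, 716.08]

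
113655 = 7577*15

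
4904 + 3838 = 8742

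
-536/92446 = -268/46223 ≈ -0.00580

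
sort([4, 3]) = [3, 4]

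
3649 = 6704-3055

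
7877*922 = 7262594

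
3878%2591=1287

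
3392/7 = 484 + 4/7 ≈ 484.57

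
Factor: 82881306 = 2^1 * 3^4 * 19^1 * 26927^1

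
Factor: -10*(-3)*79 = 2^1*3^1*5^1*79^1 = 2370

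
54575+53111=107686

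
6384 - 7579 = -1195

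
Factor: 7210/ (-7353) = -1 * 2^1 * 3^ (-2) * 5^1 * 7^1 * 19^ (-1) * 43^ (-1) * 103^1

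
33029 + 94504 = 127533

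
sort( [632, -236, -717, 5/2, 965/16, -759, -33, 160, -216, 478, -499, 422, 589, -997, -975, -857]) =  [-997, -975, -857, -759, -717, -499, -236, -216, -33, 5/2, 965/16, 160, 422, 478, 589, 632]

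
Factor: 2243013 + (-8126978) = -1*5^1*1176793^1 = -5883965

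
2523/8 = 315 + 3/8≈315.38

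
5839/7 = 834 + 1/7 ≈ 834.14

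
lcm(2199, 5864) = 17592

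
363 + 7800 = 8163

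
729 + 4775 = 5504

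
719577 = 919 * 783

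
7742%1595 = 1362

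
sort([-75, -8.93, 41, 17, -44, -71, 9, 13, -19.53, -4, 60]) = [-75, -71, -44, -19.53, -8.93, -4, 9, 13, 17, 41, 60]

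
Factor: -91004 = -1 * 2^2 * 22751^1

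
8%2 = 0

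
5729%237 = 41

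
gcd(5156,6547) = 1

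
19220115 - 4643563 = 14576552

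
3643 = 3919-276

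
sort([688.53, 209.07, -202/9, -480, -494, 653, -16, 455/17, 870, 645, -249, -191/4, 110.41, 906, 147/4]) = [-494, -480, -249, -191/4, -202/9, -16, 455/17, 147/4, 110.41, 209.07, 645, 653, 688.53, 870, 906]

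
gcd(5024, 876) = 4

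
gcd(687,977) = 1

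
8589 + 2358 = 10947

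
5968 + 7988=13956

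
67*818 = 54806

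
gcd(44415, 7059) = 3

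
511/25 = 20+11/25 = 20.44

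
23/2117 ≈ 0.0109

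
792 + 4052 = 4844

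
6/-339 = -2/113 ≈ -0.0177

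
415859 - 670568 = -254709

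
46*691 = 31786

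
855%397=61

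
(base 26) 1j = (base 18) 29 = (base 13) 36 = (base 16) 2d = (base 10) 45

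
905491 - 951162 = -45671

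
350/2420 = 35/242 ≈ 0.145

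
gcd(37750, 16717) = 1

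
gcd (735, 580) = 5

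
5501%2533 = 435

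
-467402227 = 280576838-747979065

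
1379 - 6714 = -5335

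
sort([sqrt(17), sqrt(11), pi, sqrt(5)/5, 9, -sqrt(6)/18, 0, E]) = [-sqrt(6)/18, 0, sqrt(5)/5, E, pi, sqrt(11), sqrt(17), 9]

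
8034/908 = 4017/454 ≈ 8.85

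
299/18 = 16 + 11/18 ≈ 16.61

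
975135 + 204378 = 1179513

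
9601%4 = 1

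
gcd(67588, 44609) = 1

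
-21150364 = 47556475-68706839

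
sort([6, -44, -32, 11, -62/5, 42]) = [-44, -32, -62/5, 6, 11, 42]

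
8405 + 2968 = 11373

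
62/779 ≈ 0.0796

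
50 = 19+31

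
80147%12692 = 3995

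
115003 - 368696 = -253693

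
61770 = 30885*2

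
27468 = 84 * 327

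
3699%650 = 449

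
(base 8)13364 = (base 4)1123310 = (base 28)7do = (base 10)5876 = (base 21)d6h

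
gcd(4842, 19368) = 4842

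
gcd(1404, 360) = 36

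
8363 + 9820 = 18183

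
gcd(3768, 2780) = 4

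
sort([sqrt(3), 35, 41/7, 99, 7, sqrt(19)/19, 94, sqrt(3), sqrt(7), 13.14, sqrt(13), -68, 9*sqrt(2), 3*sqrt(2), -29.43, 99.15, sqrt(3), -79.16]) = [-79.16, -68, -29.43, sqrt(19)/19, sqrt(3), sqrt(3), sqrt(3), sqrt(7), sqrt(13), 3*sqrt(2), 41/7, 7, 9*sqrt(2), 13.14, 35, 94, 99, 99.15]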